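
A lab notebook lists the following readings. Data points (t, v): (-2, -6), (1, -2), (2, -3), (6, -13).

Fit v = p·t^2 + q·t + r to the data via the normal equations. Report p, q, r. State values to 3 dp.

Forming AᵀA = [[1329, 217, 45]; [217, 45, 7]; [45, 7, 4]] and Aᵀv = [-506, -74, -24]ᵀ gives AᵀA·[p, q, r]ᵀ = Aᵀv.
Solving the 3×3 system (Gaussian elimination) gives p = -3305/7832, q = 6299/7832, r = -947/356.

p = -0.422, q = 0.804, r = -2.660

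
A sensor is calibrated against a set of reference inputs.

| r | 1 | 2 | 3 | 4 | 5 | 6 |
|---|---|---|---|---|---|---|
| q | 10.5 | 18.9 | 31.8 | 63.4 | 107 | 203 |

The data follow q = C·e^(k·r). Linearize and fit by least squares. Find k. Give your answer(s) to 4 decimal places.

k = 0.5914

Taking logs, ln q = k·r + ln C, so regress ln q on r.
XᵀX = [[91.0000, 21.0000]; [21.0000, 6]], rhs = [90.4493, 22.8855]ᵀ  (here Σr = 21.0000, Σ(r)² = 91.0000, Σln q = 22.8855, Σr·ln q = 90.4493).
Solving (det = 105.0000): k = 0.59143, ln C = 1.74424.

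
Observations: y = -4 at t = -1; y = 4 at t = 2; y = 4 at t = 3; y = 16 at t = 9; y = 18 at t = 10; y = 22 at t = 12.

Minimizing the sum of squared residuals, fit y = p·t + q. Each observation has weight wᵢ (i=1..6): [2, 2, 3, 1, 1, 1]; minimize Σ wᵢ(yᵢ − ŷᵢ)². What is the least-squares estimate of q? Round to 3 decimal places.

q = -1.401

The normal equations are: 362·p + 42·q = 648;  42·p + 10·q = 68.
(Σwᵢ·t·t = 362, Σwᵢ·t = 42, Σwᵢ·1 = 10, Σwᵢ·t·y = 648, Σwᵢ·y = 68.)
Eliminating q: 10·(row 1) − 42·(row 2) gives 1856·p = 10·648 − 42·68 = 3624, so p = 453/232.
Then q = (68 − 42·(453/232))/10 = -325/232.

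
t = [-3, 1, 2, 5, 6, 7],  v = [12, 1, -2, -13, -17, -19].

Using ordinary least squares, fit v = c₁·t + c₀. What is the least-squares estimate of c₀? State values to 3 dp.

c₀ = 3.310

Compute the Gram sums: Σt·t = 124, Σt = 18, Σ1 = 6.
And Σt·v = -339, Σv = -38.
Δ = 124·6 − 18² = 420.
c₁ = ((-339)·6 − 18·(-38))/420 = -45/14; c₀ = (124·(-38) − 18·(-339))/420 = 139/42.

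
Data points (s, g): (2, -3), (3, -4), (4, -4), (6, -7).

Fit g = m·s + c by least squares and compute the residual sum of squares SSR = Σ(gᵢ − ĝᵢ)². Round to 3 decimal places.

SSR = 0.743

The normal equations are: 65·m + 15·c = -76;  15·m + 4·c = -18.
Δ = 65·4 − 15² = 35.
m = ((-76)·4 − 15·(-18))/35 = -34/35; c = (65·(-18) − 15·(-76))/35 = -6/7.
Residuals: -1/5, -8/35, 26/35, -11/35; SSR = 26/35.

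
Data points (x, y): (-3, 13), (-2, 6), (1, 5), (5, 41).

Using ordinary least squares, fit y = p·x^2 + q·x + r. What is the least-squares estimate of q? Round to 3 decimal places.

Normal-equation sums: Σx^2·x^2 = 723, Σx^2·x = 91, Σx^2 = 39, Σx·x = 39, Σx = 1, Σ1 = 4.
Right-hand side: Σx^2·y = 1171, Σx·y = 159, Σy = 65.
Inverting the 3×3 Gram matrix, [p, q, r]ᵀ = [461/334, 1319/1670, 2167/835]ᵀ.

q = 0.790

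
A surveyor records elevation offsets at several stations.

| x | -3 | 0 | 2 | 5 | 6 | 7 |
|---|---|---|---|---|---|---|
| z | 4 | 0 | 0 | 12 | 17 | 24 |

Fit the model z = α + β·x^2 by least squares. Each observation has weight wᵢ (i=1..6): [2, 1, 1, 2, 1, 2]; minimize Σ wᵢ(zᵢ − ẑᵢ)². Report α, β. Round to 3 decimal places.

α = -0.751, β = 0.504

Forming MᵀWM = [[9, 206]; [206, 7526]] and MᵀWz = [97, 3636]ᵀ gives MᵀWM·[α, β]ᵀ = MᵀWz.
Determinant 9·7526 − 206² = 25298.
α = (97·7526 − 206·3636)/25298 = -9497/12649; β = (9·3636 − 206·97)/25298 = 6371/12649.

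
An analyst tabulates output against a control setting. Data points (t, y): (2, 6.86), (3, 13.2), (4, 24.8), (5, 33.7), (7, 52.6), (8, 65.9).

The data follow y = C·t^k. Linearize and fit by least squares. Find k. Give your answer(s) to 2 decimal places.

Linearized form: ln y = k·ln t + ln C. From the 6 transformed points,
Over the data: Σln t = 8.8128, Σ(ln t)² = 14.3101, Σln y = 19.3851, Σln t·ln y = 30.7019.
Normal system: [[14.3101, 8.8128]; [8.8128, 6]]·[k, ln C]ᵀ = [30.7019, 19.3851]ᵀ.
Slope k = (n·Σln t·ln y − Σln t·Σln y)/(n·Σ(ln t)² − (Σln t)²) = (6·30.7019 − 8.8128·19.3851)/8.1947 = 1.63196; ln C = (Σln y − k·Σln t)/n = 0.83382.

k = 1.63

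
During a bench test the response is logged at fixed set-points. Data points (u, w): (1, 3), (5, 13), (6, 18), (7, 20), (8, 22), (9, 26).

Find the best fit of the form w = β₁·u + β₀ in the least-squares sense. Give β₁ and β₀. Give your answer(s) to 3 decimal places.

β₁ = 2.850, β₀ = -0.100

The normal equations are: 256·β₁ + 36·β₀ = 726;  36·β₁ + 6·β₀ = 102.
Δ = 256·6 − 36² = 240.
β₁ = (726·6 − 36·102)/240 = 57/20; β₀ = (256·102 − 36·726)/240 = -1/10.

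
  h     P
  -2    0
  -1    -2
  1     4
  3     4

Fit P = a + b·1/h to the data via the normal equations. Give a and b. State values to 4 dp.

a = 1.6342, b = 3.2212

Sums needed: Σ1 = 4, Σ1/h = -1/6, Σ1/h·1/h = 85/36.
Moment sums: ΣP = 6, Σ1/h·P = 22/3.
So MᵀM·[a, b]ᵀ = MᵀP: [[4, -1/6]; [-1/6, 85/36]]·[a, b]ᵀ = [6, 22/3]ᵀ.
Eliminating b: (85/36)·(row 1) − (-1/6)·(row 2) gives (113/12)·a = (85/36)·6 − (-1/6)·(22/3) = 277/18, so a = 554/339.
Then b = ((22/3) − (-1/6)·(554/339))/(85/36) = 364/113.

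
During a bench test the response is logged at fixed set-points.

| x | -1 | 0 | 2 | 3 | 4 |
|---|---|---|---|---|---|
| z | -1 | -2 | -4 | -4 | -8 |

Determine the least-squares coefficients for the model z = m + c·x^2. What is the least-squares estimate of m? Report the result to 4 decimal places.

m = -1.4897

From the data, Σ1 = 5, Σx^2 = 30, Σx^2·x^2 = 354.
For Mᵀz: Σz = -19, Σx^2·z = -181.
So MᵀM·[m, c]ᵀ = Mᵀz: [[5, 30]; [30, 354]]·[m, c]ᵀ = [-19, -181]ᵀ.
Eliminating c: 354·(row 1) − 30·(row 2) gives 870·m = 354·(-19) − 30·(-181) = -1296, so m = -216/145.
Then c = ((-181) − 30·(-216/145))/354 = -67/174.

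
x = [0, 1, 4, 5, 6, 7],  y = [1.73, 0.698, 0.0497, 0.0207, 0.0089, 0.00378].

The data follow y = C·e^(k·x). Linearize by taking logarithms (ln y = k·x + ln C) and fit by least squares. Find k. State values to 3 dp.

Let Y = ln y. Fitting Y = k·x + ln C by least squares:
Over the data: Σx = 23.0000, Σ(x)² = 127.0000, Σln y = -16.9905, Σx·ln y = -99.1311.
Normal system: [[127.0000, 23.0000]; [23.0000, 6]]·[k, ln C]ᵀ = [-99.1311, -16.9905]ᵀ.
Δ = 127.0000·6 − (23.0000)² = 233.0000; k = (-99.1311·6 − 23.0000·-16.9905)/233.0000 = -0.87556, ln C = (127.0000·-16.9905 − 23.0000·-99.1311)/233.0000 = 0.52454.

k = -0.876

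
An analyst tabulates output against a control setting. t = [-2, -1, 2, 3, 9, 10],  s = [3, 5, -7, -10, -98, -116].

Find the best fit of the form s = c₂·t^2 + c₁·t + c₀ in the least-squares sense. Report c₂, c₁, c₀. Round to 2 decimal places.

XᵀX·[c₂, c₁, c₀]ᵀ = Xᵀs reads: 16675·c₂ + 1755·c₁ + 199·c₀ = -19639;  1755·c₂ + 199·c₁ + 21·c₀ = -2097;  199·c₂ + 21·c₁ + 6·c₀ = -223.
(Σt^2·t^2 = 16675, Σt^2·t = 1755, Σt^2 = 199, Σt·t = 199, Σt = 21, Σ1 = 6, Σt^2·s = -19639, Σt·s = -2097, Σs = -223.)
Row-reducing yields c₂ = -428881/431908, c₁ = -913437/431908, c₀ = 684501/215954.

c₂ = -0.99, c₁ = -2.11, c₀ = 3.17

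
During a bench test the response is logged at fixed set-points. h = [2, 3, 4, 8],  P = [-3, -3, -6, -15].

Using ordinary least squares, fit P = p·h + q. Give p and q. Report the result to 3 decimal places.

p = -2.133, q = 2.313

XᵀX·[p, q]ᵀ = XᵀP reads: 93·p + 17·q = -159;  17·p + 4·q = -27.
Eliminating q: 4·(row 1) − 17·(row 2) gives 83·p = 4·(-159) − 17·(-27) = -177, so p = -177/83.
Then q = ((-27) − 17·(-177/83))/4 = 192/83.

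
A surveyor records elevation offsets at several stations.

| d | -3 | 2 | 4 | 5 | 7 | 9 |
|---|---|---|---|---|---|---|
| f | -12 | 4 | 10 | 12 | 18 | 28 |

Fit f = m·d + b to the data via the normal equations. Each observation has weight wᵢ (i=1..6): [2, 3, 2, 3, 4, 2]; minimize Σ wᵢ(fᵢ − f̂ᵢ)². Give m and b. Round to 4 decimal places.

Setting ∂/∂m … = 0 gives: 495·m + 69·b = 1364;  69·m + 16·b = 172.
Δ = 495·16 − 69² = 3159.
m = (1364·16 − 69·172)/3159 = 9956/3159; b = (495·172 − 69·1364)/3159 = -2992/1053.

m = 3.1516, b = -2.8414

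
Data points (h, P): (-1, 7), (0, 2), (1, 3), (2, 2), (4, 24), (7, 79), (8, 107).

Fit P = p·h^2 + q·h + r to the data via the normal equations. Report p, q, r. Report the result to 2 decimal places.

With design matrix M, MᵀM = [[6771, 927, 135]; [927, 135, 21]; [135, 21, 7]] and MᵀP = [11121, 1505, 224]ᵀ.
Inverting the 3×3 Gram matrix, [p, q, r]ᵀ = [21329/10722, -91763/32166, 11761/5361]ᵀ.

p = 1.99, q = -2.85, r = 2.19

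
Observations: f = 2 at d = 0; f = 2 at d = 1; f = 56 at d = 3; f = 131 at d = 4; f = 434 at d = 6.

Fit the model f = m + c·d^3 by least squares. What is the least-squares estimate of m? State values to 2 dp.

Normal-equation sums: Σ1 = 5, Σd^3 = 308, Σd^3·d^3 = 51482.
For Xᵀf: Σf = 625, Σd^3·f = 103642.
Normal equations: [[5, 308]; [308, 51482]]·[m, c]ᵀ = [625, 103642]ᵀ.
Determinant 5·51482 − 308² = 162546.
m = (625·51482 − 308·103642)/162546 = 42419/27091; c = (5·103642 − 308·625)/162546 = 54285/27091.

m = 1.57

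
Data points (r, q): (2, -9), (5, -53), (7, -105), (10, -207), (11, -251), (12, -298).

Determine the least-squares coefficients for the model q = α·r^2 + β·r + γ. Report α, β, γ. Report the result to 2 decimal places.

α = -1.99, β = -1.08, γ = 1.20

From the data, Σr^2·r^2 = 48419, Σr^2·r = 4535, Σr^2 = 443, Σr·r = 443, Σr = 47, Σ1 = 6.
For Mᵀq: Σr^2·q = -100489, Σr·q = -9425, Σq = -923.
MᵀM·[α, β, γ]ᵀ = Mᵀq becomes [[48419, 4535, 443]; [4535, 443, 47]; [443, 47, 6]]·[α, β, γ]ᵀ = [-100489, -9425, -923]ᵀ.
Solving the 3×3 system (Gaussian elimination) gives α = -124561/62736, β = -67595/62736, γ = 1570/1307.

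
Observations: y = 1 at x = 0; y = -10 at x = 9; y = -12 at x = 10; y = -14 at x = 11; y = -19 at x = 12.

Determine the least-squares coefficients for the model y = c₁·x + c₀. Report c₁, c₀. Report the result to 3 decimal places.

Sums needed: Σx·x = 446, Σx = 42, Σ1 = 5.
Moment sums: Σx·y = -592, Σy = -54.
So MᵀM·[c₁, c₀]ᵀ = Mᵀy: [[446, 42]; [42, 5]]·[c₁, c₀]ᵀ = [-592, -54]ᵀ.
Δ = 446·5 − 42² = 466.
c₁ = ((-592)·5 − 42·(-54))/466 = -346/233; c₀ = (446·(-54) − 42·(-592))/466 = 390/233.

c₁ = -1.485, c₀ = 1.674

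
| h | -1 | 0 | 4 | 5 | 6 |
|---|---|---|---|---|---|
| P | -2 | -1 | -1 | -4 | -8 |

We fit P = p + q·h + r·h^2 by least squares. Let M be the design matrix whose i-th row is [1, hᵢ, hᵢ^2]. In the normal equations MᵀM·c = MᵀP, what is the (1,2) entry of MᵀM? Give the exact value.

14

Row 1 ↔ basis 1, column 2 ↔ basis h, so (MᵀM)_{1,2} = Σᵢ h = (1)·(-1) + (1)·(0) + (1)·(4) + (1)·(5) + (1)·(6) = 14.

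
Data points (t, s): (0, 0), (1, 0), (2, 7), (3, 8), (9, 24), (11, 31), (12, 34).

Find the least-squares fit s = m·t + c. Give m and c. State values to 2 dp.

m = 2.85, c = -0.63

Setting ∂/∂m … = 0 gives: 360·m + 38·c = 1003;  38·m + 7·c = 104.
det = 360·7 − 38² = 1076.
m = (1003·7 − 38·104)/1076 = 3069/1076; c = (360·104 − 38·1003)/1076 = -337/538.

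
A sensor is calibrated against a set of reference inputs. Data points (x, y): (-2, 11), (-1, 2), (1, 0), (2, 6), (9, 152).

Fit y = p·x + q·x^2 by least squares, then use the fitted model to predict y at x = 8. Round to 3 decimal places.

Setting ∂/∂p … = 0 gives: 91·p + 729·q = 1356;  729·p + 6595·q = 12382.
(Σx·x = 91, Σx·x^2 = 729, Σx^2·x^2 = 6595, Σx·y = 1356, Σx^2·y = 12382.)
det = 91·6595 − 729² = 68704.
p = (1356·6595 − 729·12382)/68704 = -41829/34352; q = (91·12382 − 729·1356)/68704 = 69119/34352.
At x = 8: ŷ = (-41829/34352)·(8) + (69119/34352)·(64) = 511123/4294.

ŷ = 119.032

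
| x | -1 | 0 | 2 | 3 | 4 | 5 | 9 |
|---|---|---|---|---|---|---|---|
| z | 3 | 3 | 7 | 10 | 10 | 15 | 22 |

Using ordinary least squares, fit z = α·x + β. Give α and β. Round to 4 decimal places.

Sums needed: Σx·x = 136, Σx = 22, Σ1 = 7.
For Mᵀz: Σx·z = 354, Σz = 70.
So MᵀM·[α, β]ᵀ = Mᵀz: [[136, 22]; [22, 7]]·[α, β]ᵀ = [354, 70]ᵀ.
Eliminating β: 7·(row 1) − 22·(row 2) gives 468·α = 7·354 − 22·70 = 938, so α = 469/234.
Then β = (70 − 22·(469/234))/7 = 433/117.

α = 2.0043, β = 3.7009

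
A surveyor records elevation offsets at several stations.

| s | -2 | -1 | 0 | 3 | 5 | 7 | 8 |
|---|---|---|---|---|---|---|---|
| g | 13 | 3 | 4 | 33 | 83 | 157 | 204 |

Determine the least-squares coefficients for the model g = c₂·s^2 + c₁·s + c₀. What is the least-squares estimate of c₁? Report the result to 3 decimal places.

c₁ = 1.079

Setting ∂/∂c₂ … = 0 gives: 7220·c₂ + 998·c₁ + 152·c₀ = 23176;  998·c₂ + 152·c₁ + 20·c₀ = 3216;  152·c₂ + 20·c₁ + 7·c₀ = 497.
(Σs^2·s^2 = 7220, Σs^2·s = 998, Σs^2 = 152, Σs·s = 152, Σs = 20, Σ1 = 7, Σs^2·g = 23176, Σs·g = 3216, Σg = 497.)
Row-reducing yields c₂ = 40570/13503, c₁ = 14564/13503, c₀ = 12051/4501.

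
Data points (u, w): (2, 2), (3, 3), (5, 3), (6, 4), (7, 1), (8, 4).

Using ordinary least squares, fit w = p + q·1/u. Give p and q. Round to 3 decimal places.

p = 3.410, q = -2.357

Forming XᵀX = [[6, 411/280]; [411/280, 328049/705600]] and Xᵀw = [17, 821/210]ᵀ gives XᵀX·[p, q]ᵀ = Xᵀw.
Eliminating q: (328049/705600)·(row 1) − (411/280)·(row 2) gives (29867/47040)·p = (328049/705600)·17 − (411/280)·(821/210) = 1527661/705600, so p = 1527661/448005.
Then q = ((821/210) − (411/280)·(1527661/448005))/(328049/705600) = -70392/29867.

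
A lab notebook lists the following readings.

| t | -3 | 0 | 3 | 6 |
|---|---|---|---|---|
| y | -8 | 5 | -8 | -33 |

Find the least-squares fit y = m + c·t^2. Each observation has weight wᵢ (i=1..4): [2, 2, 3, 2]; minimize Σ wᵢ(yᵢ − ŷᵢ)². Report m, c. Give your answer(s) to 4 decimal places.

From the data, Σwᵢ·1 = 9, Σwᵢ·t^2 = 117, Σwᵢ·t^2·t^2 = 2997.
And Σwᵢ·y = -96, Σwᵢ·t^2·y = -2736.
Normal equations: [[9, 117]; [117, 2997]]·[m, c]ᵀ = [-96, -2736]ᵀ.
Determinant 9·2997 − 117² = 13284.
m = ((-96)·2997 − 117·(-2736))/13284 = 100/41; c = (9·(-2736) − 117·(-96))/13284 = -124/123.

m = 2.4390, c = -1.0081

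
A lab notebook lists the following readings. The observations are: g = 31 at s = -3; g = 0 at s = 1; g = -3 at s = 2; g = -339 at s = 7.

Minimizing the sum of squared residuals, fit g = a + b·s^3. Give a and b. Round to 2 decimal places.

Normal-equation sums: Σ1 = 4, Σs^3 = 325, Σs^3·s^3 = 118443.
Right-hand side: Σg = -311, Σs^3·g = -117138.
Determinant 4·118443 − 325² = 368147.
a = ((-311)·118443 − 325·(-117138))/368147 = 94929/28319; b = (4·(-117138) − 325·(-311))/368147 = -367477/368147.

a = 3.35, b = -1.00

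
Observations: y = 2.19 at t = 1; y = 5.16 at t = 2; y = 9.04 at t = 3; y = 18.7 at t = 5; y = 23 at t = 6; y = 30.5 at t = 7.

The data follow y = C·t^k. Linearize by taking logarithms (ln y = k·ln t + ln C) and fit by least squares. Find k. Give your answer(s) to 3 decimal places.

k = 1.349

Taking logs, ln y = k·ln t + ln C, so regress ln y on ln t.
XᵀX = [[11.2747, 7.1389]; [7.1389, 6]], rhs = [20.5381, 14.1082]ᵀ  (here Σln t = 7.1389, Σ(ln t)² = 11.2747, Σln y = 14.1082, Σln t·ln y = 20.5381).
Δ = 11.2747·6 − (7.1389)² = 16.6845; k = (20.5381·6 − 7.1389·14.1082)/16.6845 = 1.34926, ln C = (11.2747·14.1082 − 7.1389·20.5381)/16.6845 = 0.74601.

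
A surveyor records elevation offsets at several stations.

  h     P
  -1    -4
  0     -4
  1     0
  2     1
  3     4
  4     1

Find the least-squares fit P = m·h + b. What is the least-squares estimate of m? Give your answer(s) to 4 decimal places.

Forming MᵀM = [[31, 9]; [9, 6]] and MᵀP = [22, -2]ᵀ gives MᵀM·[m, b]ᵀ = MᵀP.
Δ = 31·6 − 9² = 105.
m = (22·6 − 9·(-2))/105 = 10/7; b = (31·(-2) − 9·22)/105 = -52/21.

m = 1.4286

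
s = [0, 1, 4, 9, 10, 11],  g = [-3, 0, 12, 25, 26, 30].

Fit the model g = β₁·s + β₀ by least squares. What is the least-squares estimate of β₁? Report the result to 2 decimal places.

The normal equations are: 319·β₁ + 35·β₀ = 863;  35·β₁ + 6·β₀ = 90.
det = 319·6 − 35² = 689.
β₁ = (863·6 − 35·90)/689 = 156/53; β₀ = (319·90 − 35·863)/689 = -115/53.

β₁ = 2.94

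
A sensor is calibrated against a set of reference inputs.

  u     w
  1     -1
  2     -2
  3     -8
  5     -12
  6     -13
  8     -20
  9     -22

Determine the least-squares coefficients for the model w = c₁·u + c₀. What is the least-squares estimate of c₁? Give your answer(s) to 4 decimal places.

c₁ = -2.6641

From the data, Σu·u = 220, Σu = 34, Σ1 = 7.
Moment sums: Σu·w = -525, Σw = -78.
Normal equations: [[220, 34]; [34, 7]]·[c₁, c₀]ᵀ = [-525, -78]ᵀ.
Determinant 220·7 − 34² = 384.
c₁ = ((-525)·7 − 34·(-78))/384 = -341/128; c₀ = (220·(-78) − 34·(-525))/384 = 115/64.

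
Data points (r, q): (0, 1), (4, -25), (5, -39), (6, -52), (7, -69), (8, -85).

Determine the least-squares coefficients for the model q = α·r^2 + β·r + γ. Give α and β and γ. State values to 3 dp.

α = -1.004, β = -2.842, γ = 1.178

Sums needed: Σr^2·r^2 = 8674, Σr^2·r = 1260, Σr^2 = 190, Σr·r = 190, Σr = 30, Σ1 = 6.
For Mᵀq: Σr^2·q = -12068, Σr·q = -1770, Σq = -269.
Inverting the 3×3 Gram matrix, [α, β, γ]ᵀ = [-3071/3058, -8691/3058, 3603/3058]ᵀ.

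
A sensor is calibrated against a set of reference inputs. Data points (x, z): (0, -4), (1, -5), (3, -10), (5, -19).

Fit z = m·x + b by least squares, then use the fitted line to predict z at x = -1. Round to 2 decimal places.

ẑ = 0.31

AᵀA·[m, b]ᵀ = Aᵀz reads: 35·m + 9·b = -130;  9·m + 4·b = -38.
(Σx·x = 35, Σx = 9, Σ1 = 4, Σx·z = -130, Σz = -38.)
Eliminating b: 4·(row 1) − 9·(row 2) gives 59·m = 4·(-130) − 9·(-38) = -178, so m = -178/59.
Then b = ((-38) − 9·(-178/59))/4 = -160/59.
At x = -1: ẑ = (-178/59)·(-1) + (-160/59)·(1) = 18/59.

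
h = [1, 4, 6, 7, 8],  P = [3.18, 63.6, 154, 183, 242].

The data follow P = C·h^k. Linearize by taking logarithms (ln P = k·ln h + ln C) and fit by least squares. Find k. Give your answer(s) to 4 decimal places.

k = 2.0991

Let Y = ln P. Fitting Y = k·ln h + ln C by least squares:
Over the data: Σln h = 7.2034, Σ(ln h)² = 13.2429, Σln P = 21.0449, Σln h·ln P = 36.3329.
Normal system: [[13.2429, 7.2034]; [7.2034, 5]]·[k, ln C]ᵀ = [36.3329, 21.0449]ᵀ.
Solving (det = 14.3252): k = 2.09907, ln C = 1.18489.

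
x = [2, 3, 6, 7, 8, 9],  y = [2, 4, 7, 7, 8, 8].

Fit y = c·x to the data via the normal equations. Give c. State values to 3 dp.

AᵀA·[c]ᵀ = Aᵀy reads: 243·c = 243.
Hence c = 243 / 243 ≈ 1.

c = 1.000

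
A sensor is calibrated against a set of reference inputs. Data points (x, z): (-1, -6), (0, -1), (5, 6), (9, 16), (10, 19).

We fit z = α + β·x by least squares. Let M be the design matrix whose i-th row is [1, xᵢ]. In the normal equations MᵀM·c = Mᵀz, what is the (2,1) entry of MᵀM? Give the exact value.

23

Row 2 ↔ basis x, column 1 ↔ basis 1, so (MᵀM)_{2,1} = Σᵢ x = (-1)·(1) + (0)·(1) + (5)·(1) + (9)·(1) + (10)·(1) = 23.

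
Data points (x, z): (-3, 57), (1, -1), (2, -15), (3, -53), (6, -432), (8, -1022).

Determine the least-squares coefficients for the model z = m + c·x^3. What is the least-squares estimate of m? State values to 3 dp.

m = 1.335

Setting ∂/∂m … = 0 gives: 6·m + 737·c = -1466;  737·m + 310323·c = -619667.
Determinant 6·310323 − 737² = 1318769.
m = ((-1466)·310323 − 737·(-619667))/1318769 = 1761061/1318769; c = (6·(-619667) − 737·(-1466))/1318769 = -2637560/1318769.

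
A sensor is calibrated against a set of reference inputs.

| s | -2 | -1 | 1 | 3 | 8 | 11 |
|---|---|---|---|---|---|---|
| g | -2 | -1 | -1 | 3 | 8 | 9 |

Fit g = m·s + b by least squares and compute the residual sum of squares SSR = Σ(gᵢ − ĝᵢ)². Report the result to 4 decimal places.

Setting ∂/∂m … = 0 gives: 200·m + 20·b = 176;  20·m + 6·b = 16.
Eliminating b: 6·(row 1) − 20·(row 2) gives 800·m = 6·176 − 20·16 = 736, so m = 23/25.
Then b = (16 − 20·(23/25))/6 = -2/5.
Residuals: 6/25, 8/25, -38/25, 16/25, 26/25, -18/25; SSR = 112/25.

SSR = 4.4800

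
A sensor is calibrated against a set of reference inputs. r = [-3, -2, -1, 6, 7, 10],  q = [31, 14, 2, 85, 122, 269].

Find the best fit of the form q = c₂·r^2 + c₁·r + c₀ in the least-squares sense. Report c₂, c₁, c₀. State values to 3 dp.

c₂ = 3.062, c₁ = -3.235, c₀ = -5.230

Normal-equation sums: Σr^2·r^2 = 13795, Σr^2·r = 1523, Σr^2 = 199, Σr·r = 199, Σr = 17, Σ1 = 6.
Right-hand side: Σr^2·q = 36275, Σr·q = 3931, Σq = 523.
AᵀA·[c₂, c₁, c₀]ᵀ = Aᵀq becomes [[13795, 1523, 199]; [1523, 199, 17]; [199, 17, 6]]·[c₂, c₁, c₀]ᵀ = [36275, 3931, 523]ᵀ.
Solving the 3×3 system (Gaussian elimination) gives c₂ = 25297/8261, c₁ = -26728/8261, c₀ = -43204/8261.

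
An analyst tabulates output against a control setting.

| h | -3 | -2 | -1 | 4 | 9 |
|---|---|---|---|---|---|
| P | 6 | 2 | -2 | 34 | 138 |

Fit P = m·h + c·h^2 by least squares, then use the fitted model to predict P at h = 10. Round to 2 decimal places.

MᵀM·[m, c]ᵀ = MᵀP reads: 111·m + 757·c = 1358;  757·m + 6915·c = 11782.
(Σh·h = 111, Σh·h^2 = 757, Σh^2·h^2 = 6915, Σh·P = 1358, Σh^2·P = 11782.)
Eliminating c: 6915·(row 1) − 757·(row 2) gives 194516·m = 6915·1358 − 757·11782 = 471596, so m = 117899/48629.
Then c = (11782 − 757·(117899/48629))/6915 = 69949/48629.
At h = 10: P̂ = (117899/48629)·(10) + (69949/48629)·(100) = 8173890/48629.

P̂ = 168.09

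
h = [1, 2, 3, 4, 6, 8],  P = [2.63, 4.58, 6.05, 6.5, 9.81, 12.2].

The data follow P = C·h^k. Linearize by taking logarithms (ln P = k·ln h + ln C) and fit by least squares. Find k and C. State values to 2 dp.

Let Y = ln P. Fitting Y = k·ln h + ln C by least squares:
XᵀX = [[11.1437, 7.0493]; [7.0493, 6]], rhs = [14.9201, 10.9454]ᵀ  (here Σln h = 7.0493, Σ(ln h)² = 11.1437, Σln P = 10.9454, Σln h·ln P = 14.9201).
Solving (det = 17.1702): k = 0.72007, ln C = 0.97823, so C = exp(0.97823) = 2.65975.

k = 0.72, C = 2.66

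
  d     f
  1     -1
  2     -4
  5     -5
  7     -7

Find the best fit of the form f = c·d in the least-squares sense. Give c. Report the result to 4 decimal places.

c = -1.0506

From the data, Σd·d = 79.
And Σd·f = -83.
Hence c = -83 / 79 ≈ -1.05063.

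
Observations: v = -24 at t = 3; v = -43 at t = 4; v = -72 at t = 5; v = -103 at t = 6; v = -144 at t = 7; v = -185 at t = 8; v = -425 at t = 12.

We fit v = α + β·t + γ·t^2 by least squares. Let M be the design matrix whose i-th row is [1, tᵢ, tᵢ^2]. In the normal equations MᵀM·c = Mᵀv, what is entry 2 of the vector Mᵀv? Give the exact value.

Entry 2 ↔ basis t, so (Mᵀv)_{2} = Σᵢ (t)·vᵢ = (3)·(-24) + (4)·(-43) + (5)·(-72) + (6)·(-103) + (7)·(-144) + (8)·(-185) + (12)·(-425) = -8810.

-8810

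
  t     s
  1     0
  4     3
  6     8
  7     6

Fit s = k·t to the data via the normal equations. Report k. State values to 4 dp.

k = 1.0000

Forming AᵀA = [[102]] and Aᵀs = [102]ᵀ gives AᵀA·[k]ᵀ = Aᵀs.
Hence k = 102 / 102 ≈ 1.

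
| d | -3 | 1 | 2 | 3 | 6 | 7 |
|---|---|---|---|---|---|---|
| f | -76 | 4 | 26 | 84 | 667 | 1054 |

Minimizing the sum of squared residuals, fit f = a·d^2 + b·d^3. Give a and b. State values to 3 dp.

a = 0.511, b = 3.000

The normal system AᵀA·[a, b]ᵀ = Aᵀf is [[3876, 24616]; [24616, 165828]]·[a, b]ᵀ = [75838, 510126]ᵀ.
Determinant 3876·165828 − 24616² = 36801872.
a = (75838·165828 − 24616·510126)/36801872 = 2350281/4600234; b = (3876·510126 − 24616·75838)/36801872 = 811913/270602.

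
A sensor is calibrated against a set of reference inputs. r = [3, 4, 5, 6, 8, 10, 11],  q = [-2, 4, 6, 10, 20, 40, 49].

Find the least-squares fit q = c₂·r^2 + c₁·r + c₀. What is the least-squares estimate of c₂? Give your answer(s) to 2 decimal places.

Entries of XᵀX: Σr^2·r^2 = 30995, Σr^2·r = 3275, Σr^2 = 371, Σr·r = 371, Σr = 47, Σ1 = 7.
For Xᵀq: Σr^2·q = 11765, Σr·q = 1199, Σq = 127.
XᵀX·[c₂, c₁, c₀]ᵀ = Xᵀq becomes [[30995, 3275, 371]; [3275, 371, 47]; [371, 47, 7]]·[c₂, c₁, c₀]ᵀ = [11765, 1199, 127]ᵀ.
Row-reducing yields c₂ = 2199/3926, c₁ = -3288/1963, c₀ = -1165/3926.

c₂ = 0.56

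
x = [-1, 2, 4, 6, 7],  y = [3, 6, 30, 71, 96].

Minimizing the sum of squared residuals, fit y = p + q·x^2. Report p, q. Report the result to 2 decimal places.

From the data, Σ1 = 5, Σx^2 = 106, Σx^2·x^2 = 3970.
For Mᵀy: Σy = 206, Σx^2·y = 7767.
So MᵀM·[p, q]ᵀ = Mᵀy: [[5, 106]; [106, 3970]]·[p, q]ᵀ = [206, 7767]ᵀ.
Δ = 5·3970 − 106² = 8614.
p = (206·3970 − 106·7767)/8614 = -2741/4307; q = (5·7767 − 106·206)/8614 = 16999/8614.

p = -0.64, q = 1.97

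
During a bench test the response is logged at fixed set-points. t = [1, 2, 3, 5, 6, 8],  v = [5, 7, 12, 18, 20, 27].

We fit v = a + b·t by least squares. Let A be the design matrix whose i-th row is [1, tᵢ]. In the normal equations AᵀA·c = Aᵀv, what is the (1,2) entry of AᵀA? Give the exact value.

Row 1 ↔ basis 1, column 2 ↔ basis t, so (AᵀA)_{1,2} = Σᵢ t = (1)·(1) + (1)·(2) + (1)·(3) + (1)·(5) + (1)·(6) + (1)·(8) = 25.

25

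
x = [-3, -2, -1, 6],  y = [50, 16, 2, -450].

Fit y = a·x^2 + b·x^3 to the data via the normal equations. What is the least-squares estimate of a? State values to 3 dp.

MᵀM·[a, b]ᵀ = Mᵀy reads: 1394·a + 7500·b = -15684;  7500·a + 47450·b = -98680.
Determinant 1394·47450 − 7500² = 9895300.
a = ((-15684)·47450 − 7500·(-98680))/9895300 = -41058/98953; b = (1394·(-98680) − 7500·(-15684))/9895300 = -996496/494765.

a = -0.415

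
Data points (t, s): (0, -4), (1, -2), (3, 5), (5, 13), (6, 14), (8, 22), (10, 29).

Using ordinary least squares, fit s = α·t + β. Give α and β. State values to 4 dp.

The normal equations are: 235·α + 33·β = 628;  33·α + 7·β = 77.
(Σt·t = 235, Σt = 33, Σ1 = 7, Σt·s = 628, Σs = 77.)
Eliminating β: 7·(row 1) − 33·(row 2) gives 556·α = 7·628 − 33·77 = 1855, so α = 1855/556.
Then β = (77 − 33·(1855/556))/7 = -2629/556.

α = 3.3363, β = -4.7284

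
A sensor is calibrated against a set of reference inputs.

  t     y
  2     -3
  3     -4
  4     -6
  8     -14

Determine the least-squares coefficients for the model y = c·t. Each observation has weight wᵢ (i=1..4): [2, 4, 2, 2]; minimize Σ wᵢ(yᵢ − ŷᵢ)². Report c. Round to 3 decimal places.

AᵀWA·[c]ᵀ = AᵀWy reads: 204·c = -332.
Hence c = -332 / 204 ≈ -1.62745.

c = -1.627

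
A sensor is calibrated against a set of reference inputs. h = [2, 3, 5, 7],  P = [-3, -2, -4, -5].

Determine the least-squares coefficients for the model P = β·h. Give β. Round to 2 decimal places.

The normal equations are: 87·β = -67.
(Σh·h = 87, Σh·P = -67.)
Hence β = -67 / 87 ≈ -0.770115.

β = -0.77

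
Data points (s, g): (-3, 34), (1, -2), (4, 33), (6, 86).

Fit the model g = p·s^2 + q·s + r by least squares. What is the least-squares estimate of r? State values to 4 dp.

r = -1.8886

Entries of MᵀM: Σs^2·s^2 = 1634, Σs^2·s = 254, Σs^2 = 62, Σs·s = 62, Σs = 8, Σ1 = 4.
Right-hand side: Σs^2·g = 3928, Σs·g = 544, Σg = 151.
Normal equations: [[1634, 254, 62]; [254, 62, 8]; [62, 8, 4]]·[p, q, r]ᵀ = [3928, 544, 151]ᵀ.
Solving the 3×3 system (Gaussian elimination) gives p = 13855/4686, q = -14503/4686, r = -1475/781.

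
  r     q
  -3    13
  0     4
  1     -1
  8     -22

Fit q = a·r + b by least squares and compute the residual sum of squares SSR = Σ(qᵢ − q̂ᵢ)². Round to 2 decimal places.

Normal-equation sums: Σr·r = 74, Σr = 6, Σ1 = 4.
Right-hand side: Σr·q = -216, Σq = -6.
MᵀM·[a, b]ᵀ = Mᵀq becomes [[74, 6]; [6, 4]]·[a, b]ᵀ = [-216, -6]ᵀ.
Δ = 74·4 − 6² = 260.
a = ((-216)·4 − 6·(-6))/260 = -207/65; b = (74·(-6) − 6·(-216))/260 = 213/65.
Residuals: 11/65, 47/65, -71/65, 1/5; SSR = 116/65.

SSR = 1.78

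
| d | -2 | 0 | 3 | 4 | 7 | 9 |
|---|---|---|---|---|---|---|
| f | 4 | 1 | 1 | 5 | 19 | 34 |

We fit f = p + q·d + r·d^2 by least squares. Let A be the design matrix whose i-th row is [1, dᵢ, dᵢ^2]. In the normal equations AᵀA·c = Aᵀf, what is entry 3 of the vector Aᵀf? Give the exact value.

Entry 3 ↔ basis d^2, so (Aᵀf)_{3} = Σᵢ (d^2)·fᵢ = (4)·(4) + (0)·(1) + (9)·(1) + (16)·(5) + (49)·(19) + (81)·(34) = 3790.

3790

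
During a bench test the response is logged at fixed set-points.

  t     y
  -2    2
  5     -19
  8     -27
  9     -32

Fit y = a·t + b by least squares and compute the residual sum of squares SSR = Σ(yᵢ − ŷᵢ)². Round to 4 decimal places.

Setting ∂/∂a … = 0 gives: 174·a + 20·b = -603;  20·a + 4·b = -76.
Δ = 174·4 − 20² = 296.
a = ((-603)·4 − 20·(-76))/296 = -223/74; b = (174·(-76) − 20·(-603))/296 = -291/74.
Residuals: -7/74, 0, 77/74, -35/37; SSR = 147/74.

SSR = 1.9865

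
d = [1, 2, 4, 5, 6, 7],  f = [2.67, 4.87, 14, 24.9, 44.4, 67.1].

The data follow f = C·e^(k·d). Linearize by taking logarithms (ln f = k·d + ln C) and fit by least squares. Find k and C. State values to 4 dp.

k = 0.5430, C = 1.6061

Linearized form: ln f = k·d + ln C. From the 6 transformed points,
AᵀA = [[131.0000, 25.0000]; [25.0000, 6]], rhs = [82.9816, 16.4185]ᵀ  (here Σd = 25.0000, Σ(d)² = 131.0000, Σln f = 16.4185, Σd·ln f = 82.9816).
Solving (det = 161.0000): k = 0.54302, ln C = 0.47383, so C = exp(0.47383) = 1.60614.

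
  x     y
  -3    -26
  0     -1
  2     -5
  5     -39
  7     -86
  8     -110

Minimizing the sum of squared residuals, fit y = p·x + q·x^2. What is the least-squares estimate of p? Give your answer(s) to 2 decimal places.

p = 2.29

With design matrix M, MᵀM = [[151, 961]; [961, 7219]] and Mᵀy = [-1609, -12483]ᵀ.
Eliminating q: 7219·(row 1) − 961·(row 2) gives 166548·p = 7219·(-1609) − 961·(-12483) = 380792, so p = 95198/41637.
Then q = ((-12483) − 961·(95198/41637))/7219 = -84671/41637.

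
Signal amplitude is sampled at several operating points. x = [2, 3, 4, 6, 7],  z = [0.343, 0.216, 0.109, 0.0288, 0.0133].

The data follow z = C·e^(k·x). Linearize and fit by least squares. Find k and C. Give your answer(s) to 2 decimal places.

k = -0.66, C = 1.43

With ln zᵢ as the transformed response and xᵢ as the regressor:
Σx = 22.0000, Σ(x)² = 114.0000, Σln z = -12.6863, Σx·ln z = -67.1273.
Equations: 114.0000·k + 22.0000·ln C = -67.1273;  22.0000·k + 5·ln C = -12.6863.
Solving (det = 86.0000): k = -0.65742, ln C = 0.35541, so C = exp(0.35541) = 1.42677.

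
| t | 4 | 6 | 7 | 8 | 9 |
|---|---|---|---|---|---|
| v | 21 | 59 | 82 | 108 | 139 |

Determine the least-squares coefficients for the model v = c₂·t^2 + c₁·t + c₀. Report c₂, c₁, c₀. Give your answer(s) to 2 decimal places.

c₂ = 1.60, c₁ = 2.65, c₀ = -15.12

The normal equations are: 14610·c₂ + 1864·c₁ + 246·c₀ = 24649;  1864·c₂ + 246·c₁ + 34·c₀ = 3127;  246·c₂ + 34·c₁ + 5·c₀ = 409.
Row-reducing yields c₂ = 311/194, c₁ = 515/194, c₀ = -1467/97.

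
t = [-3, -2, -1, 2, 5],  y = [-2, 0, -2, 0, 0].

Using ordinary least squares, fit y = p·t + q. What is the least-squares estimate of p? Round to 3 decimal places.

XᵀX·[p, q]ᵀ = Xᵀy reads: 43·p + 1·q = 8;  1·p + 5·q = -4.
(Σt·t = 43, Σt = 1, Σ1 = 5, Σt·y = 8, Σy = -4.)
det = 43·5 − 1² = 214.
p = (8·5 − 1·(-4))/214 = 22/107; q = (43·(-4) − 1·8)/214 = -90/107.

p = 0.206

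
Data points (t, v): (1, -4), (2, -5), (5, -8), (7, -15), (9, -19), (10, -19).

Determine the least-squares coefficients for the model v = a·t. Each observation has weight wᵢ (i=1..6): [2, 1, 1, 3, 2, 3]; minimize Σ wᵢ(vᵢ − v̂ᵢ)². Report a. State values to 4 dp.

Entries of MᵀWM: Σwᵢ·t·t = 640.
For MᵀWv: Σwᵢ·t·v = -1285.
Hence a = -1285 / 640 ≈ -2.00781.

a = -2.0078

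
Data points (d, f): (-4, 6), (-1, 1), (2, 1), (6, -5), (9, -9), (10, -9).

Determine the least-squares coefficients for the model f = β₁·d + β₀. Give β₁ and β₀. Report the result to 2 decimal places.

β₁ = -1.07, β₀ = 1.44

Sums needed: Σd·d = 238, Σd = 22, Σ1 = 6.
And Σd·f = -224, Σf = -15.
Determinant 238·6 − 22² = 944.
β₁ = ((-224)·6 − 22·(-15))/944 = -507/472; β₀ = (238·(-15) − 22·(-224))/944 = 679/472.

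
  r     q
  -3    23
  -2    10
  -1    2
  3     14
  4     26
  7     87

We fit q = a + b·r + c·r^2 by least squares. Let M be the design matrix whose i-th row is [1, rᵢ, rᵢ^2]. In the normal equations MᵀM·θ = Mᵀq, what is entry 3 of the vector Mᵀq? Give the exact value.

5054

Entry 3 ↔ basis r^2, so (Mᵀq)_{3} = Σᵢ (r^2)·qᵢ = (9)·(23) + (4)·(10) + (1)·(2) + (9)·(14) + (16)·(26) + (49)·(87) = 5054.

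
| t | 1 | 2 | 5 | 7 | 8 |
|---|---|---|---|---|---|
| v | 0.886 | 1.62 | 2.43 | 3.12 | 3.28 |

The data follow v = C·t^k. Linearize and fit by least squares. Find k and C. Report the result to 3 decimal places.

With ln vᵢ as the transformed response and ln tᵢ as the regressor:
AᵀA = [[11.1814, 6.3279]; [6.3279, 5]], rhs = [6.4476, 3.5750]ᵀ  (here Σln t = 6.3279, Σ(ln t)² = 11.1814, Σln v = 3.5750, Σln t·ln v = 6.4476).
Δ = 11.1814·5 − (6.3279)² = 15.8642; k = (6.4476·5 − 6.3279·3.5750)/15.8642 = 0.60613, ln C = (11.1814·3.5750 − 6.3279·6.4476)/15.8642 = -0.05212, so C = exp(-0.05212) = 0.94921.

k = 0.606, C = 0.949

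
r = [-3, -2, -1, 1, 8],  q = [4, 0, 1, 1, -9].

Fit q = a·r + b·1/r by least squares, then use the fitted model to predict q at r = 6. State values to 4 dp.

From the data, Σr·r = 79, Σr·1/r = 5, Σ1/r·1/r = 1369/576.
Moment sums: Σr·q = -84, Σ1/r·q = -59/24.
XᵀX·[a, b]ᵀ = Xᵀq becomes [[79, 5]; [5, 1369/576]]·[a, b]ᵀ = [-84, -59/24]ᵀ.
Δ = 79·(1369/576) − 5² = 93751/576.
a = ((-84)·(1369/576) − 5·(-59/24))/(93751/576) = -107916/93751; b = (79·(-59/24) − 5·(-84))/(93751/576) = 130056/93751.
At r = 6: q̂ = (-107916/93751)·(6) + (130056/93751)·(1/6) = -625820/93751.

q̂ = -6.6753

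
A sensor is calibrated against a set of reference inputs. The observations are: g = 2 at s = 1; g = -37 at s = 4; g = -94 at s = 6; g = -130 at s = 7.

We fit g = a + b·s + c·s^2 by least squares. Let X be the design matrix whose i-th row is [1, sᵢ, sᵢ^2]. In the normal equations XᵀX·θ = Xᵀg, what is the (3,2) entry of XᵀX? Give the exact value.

624

Row 3 ↔ basis s^2, column 2 ↔ basis s, so (XᵀX)_{3,2} = Σᵢ (s^2)·(s) = (1)·(1) + (16)·(4) + (36)·(6) + (49)·(7) = 624.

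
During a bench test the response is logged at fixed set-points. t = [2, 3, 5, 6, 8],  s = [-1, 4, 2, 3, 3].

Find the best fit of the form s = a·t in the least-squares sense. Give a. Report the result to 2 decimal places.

The normal system XᵀX·[a]ᵀ = Xᵀs is [[138]]·[a]ᵀ = [62]ᵀ.
Hence a = 62 / 138 ≈ 0.449275.

a = 0.45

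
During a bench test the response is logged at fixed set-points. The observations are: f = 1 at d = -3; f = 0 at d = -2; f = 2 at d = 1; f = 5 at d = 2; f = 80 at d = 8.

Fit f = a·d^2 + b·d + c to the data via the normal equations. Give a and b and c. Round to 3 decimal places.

Entries of MᵀM: Σd^2·d^2 = 4210, Σd^2·d = 486, Σd^2 = 82, Σd·d = 82, Σd = 6, Σ1 = 5.
Moment sums: Σd^2·f = 5151, Σd·f = 649, Σf = 88.
Normal equations: [[4210, 486, 82]; [486, 82, 6]; [82, 6, 5]]·[a, b, c]ᵀ = [5151, 649, 88]ᵀ.
Inverting the 3×3 Gram matrix, [a, b, c]ᵀ = [2453/2356, 3941/2108, -17209/10013]ᵀ.

a = 1.041, b = 1.870, c = -1.719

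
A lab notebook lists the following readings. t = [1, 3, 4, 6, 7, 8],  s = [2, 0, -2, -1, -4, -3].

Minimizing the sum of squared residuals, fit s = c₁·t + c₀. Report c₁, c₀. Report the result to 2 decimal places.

The normal system AᵀA·[c₁, c₀]ᵀ = Aᵀs is [[175, 29]; [29, 6]]·[c₁, c₀]ᵀ = [-64, -8]ᵀ.
det = 175·6 − 29² = 209.
c₁ = ((-64)·6 − 29·(-8))/209 = -8/11; c₀ = (175·(-8) − 29·(-64))/209 = 24/11.

c₁ = -0.73, c₀ = 2.18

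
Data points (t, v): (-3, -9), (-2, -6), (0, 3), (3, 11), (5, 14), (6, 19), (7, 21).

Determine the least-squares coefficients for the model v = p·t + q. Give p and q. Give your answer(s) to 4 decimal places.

The normal system MᵀM·[p, q]ᵀ = Mᵀv is [[132, 16]; [16, 7]]·[p, q]ᵀ = [403, 53]ᵀ.
det = 132·7 − 16² = 668.
p = (403·7 − 16·53)/668 = 1973/668; q = (132·53 − 16·403)/668 = 137/167.

p = 2.9536, q = 0.8204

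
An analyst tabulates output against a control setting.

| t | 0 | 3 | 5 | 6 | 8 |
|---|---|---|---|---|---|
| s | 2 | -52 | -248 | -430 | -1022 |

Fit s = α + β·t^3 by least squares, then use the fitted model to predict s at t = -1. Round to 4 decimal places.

Compute the Gram sums: Σ1 = 5, Σt^3 = 880, Σt^3·t^3 = 325154.
For Xᵀs: Σs = -1750, Σt^3·s = -648548.
Determinant 5·325154 − 880² = 851370.
α = ((-1750)·325154 − 880·(-648548))/851370 = 2; β = (5·(-648548) − 880·(-1750))/851370 = -2.
At t = -1: ŝ = (2)·(1) + (-2)·(-1) = 4.

ŝ = 4.0000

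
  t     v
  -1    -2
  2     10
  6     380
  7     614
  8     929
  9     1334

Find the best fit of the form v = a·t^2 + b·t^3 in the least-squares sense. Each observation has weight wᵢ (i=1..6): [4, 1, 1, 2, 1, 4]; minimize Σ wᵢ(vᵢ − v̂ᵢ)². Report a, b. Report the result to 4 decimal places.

From the data, Σwᵢ·t^2·t^2 = 36458, Σwᵢ·t^2·t^3 = 310382, Σwᵢ·t^3·t^3 = 2669930.
Right-hand side: Σwᵢ·t^2·v = 565556, Σwᵢ·t^3·v = 4868964.
Eliminating b: 2669930·(row 1) − 310382·(row 2) gives 1003322016·a = 2669930·565556 − 310382·4868964 = -1243853168, so a = -77740823/62707626.
Then b = (4868964 − 310382·(-77740823/62707626))/2669930 = 123392945/62707626.

a = -1.2397, b = 1.9678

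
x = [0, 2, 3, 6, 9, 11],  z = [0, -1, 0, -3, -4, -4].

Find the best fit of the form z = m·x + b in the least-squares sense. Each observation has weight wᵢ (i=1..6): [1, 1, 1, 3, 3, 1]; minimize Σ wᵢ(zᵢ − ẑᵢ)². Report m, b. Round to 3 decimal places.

m = -0.438, b = 0.069

Compute the Gram sums: Σwᵢ·x·x = 485, Σwᵢ·x = 61, Σwᵢ·1 = 10.
Moment sums: Σwᵢ·x·z = -208, Σwᵢ·z = -26.
AᵀWA·[m, b]ᵀ = AᵀWz becomes [[485, 61]; [61, 10]]·[m, b]ᵀ = [-208, -26]ᵀ.
Eliminating b: 10·(row 1) − 61·(row 2) gives 1129·m = 10·(-208) − 61·(-26) = -494, so m = -494/1129.
Then b = ((-26) − 61·(-494/1129))/10 = 78/1129.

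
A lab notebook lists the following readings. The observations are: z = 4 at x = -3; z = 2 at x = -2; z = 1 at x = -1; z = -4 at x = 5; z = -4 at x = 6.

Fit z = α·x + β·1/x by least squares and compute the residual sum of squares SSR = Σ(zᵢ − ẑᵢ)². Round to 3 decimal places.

The normal system AᵀA·[α, β]ᵀ = Aᵀz is [[75, 5]; [5, 643/450]]·[α, β]ᵀ = [-61, -24/5]ᵀ.
Δ = 75·(643/450) − 5² = 493/6.
α = ((-61)·(643/450) − 5·(-24/5))/(493/6) = -28423/36975; β = (75·(-24/5) − 5·(-61))/(493/6) = -330/493.
Residuals: 18127/12325, 4729/36975, -16198/36975, -167/7395, 8921/12325; SSR = 107072/36975.

SSR = 2.896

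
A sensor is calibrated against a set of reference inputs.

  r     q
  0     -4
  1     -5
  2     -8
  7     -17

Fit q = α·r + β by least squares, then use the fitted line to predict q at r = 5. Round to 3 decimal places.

q̂ = -13.241

Normal-equation sums: Σr·r = 54, Σr = 10, Σ1 = 4.
For Mᵀq: Σr·q = -140, Σq = -34.
So MᵀM·[α, β]ᵀ = Mᵀq: [[54, 10]; [10, 4]]·[α, β]ᵀ = [-140, -34]ᵀ.
Determinant 54·4 − 10² = 116.
α = ((-140)·4 − 10·(-34))/116 = -55/29; β = (54·(-34) − 10·(-140))/116 = -109/29.
At r = 5: q̂ = (-55/29)·(5) + (-109/29)·(1) = -384/29.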